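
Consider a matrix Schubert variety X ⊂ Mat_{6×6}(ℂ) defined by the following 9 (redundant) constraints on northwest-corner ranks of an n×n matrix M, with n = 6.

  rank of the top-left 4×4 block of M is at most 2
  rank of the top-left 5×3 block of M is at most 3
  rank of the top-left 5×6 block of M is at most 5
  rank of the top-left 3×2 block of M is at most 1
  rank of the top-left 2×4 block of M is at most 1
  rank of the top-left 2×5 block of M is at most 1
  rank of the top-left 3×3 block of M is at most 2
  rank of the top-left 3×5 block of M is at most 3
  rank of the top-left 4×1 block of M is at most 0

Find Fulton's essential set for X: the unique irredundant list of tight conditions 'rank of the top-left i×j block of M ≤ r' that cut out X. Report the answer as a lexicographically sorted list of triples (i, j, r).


Reconstructing r_w from the 9 given conditions:

  row 1: 0  1  1  1  1  1
  row 2: 0  1  1  1  1  2
  row 3: 0  1  2  2  2  3
  row 4: 0  1  2  2  3  4
  row 5: 1  2  3  3  4  5
  row 6: 1  2  3  4  5  6

the unique w with this rank table is (2, 6, 3, 5, 1, 4).

ℓ(w)=8; the 3 essential cells (i,j,r):

[(2, 5, 1), (4, 1, 0), (4, 4, 2)]


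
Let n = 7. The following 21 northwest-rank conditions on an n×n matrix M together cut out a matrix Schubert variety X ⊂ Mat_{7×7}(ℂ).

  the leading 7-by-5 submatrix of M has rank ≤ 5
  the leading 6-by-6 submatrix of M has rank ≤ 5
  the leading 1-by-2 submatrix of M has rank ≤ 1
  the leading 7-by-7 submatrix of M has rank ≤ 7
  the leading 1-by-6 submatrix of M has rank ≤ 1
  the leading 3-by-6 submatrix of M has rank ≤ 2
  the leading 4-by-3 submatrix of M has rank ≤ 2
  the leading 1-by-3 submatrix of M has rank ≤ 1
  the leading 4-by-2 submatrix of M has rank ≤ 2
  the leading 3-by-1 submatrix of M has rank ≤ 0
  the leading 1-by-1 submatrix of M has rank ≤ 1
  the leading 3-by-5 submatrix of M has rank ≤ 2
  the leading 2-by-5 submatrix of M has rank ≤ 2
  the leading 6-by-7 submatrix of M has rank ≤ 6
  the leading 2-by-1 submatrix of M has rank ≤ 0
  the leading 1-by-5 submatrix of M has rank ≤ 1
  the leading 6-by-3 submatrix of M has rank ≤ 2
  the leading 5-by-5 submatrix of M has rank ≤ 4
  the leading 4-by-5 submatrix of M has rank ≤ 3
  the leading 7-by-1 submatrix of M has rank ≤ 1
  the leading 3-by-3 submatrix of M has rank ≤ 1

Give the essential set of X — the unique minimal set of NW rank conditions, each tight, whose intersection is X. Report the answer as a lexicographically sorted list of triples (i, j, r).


Recovering R(i,j) via the rank-extension bound from the 21 conditions:

  row 1: 0, 1, 1, 1, 1, 1, 1
  row 2: 0, 1, 1, 2, 2, 2, 2
  row 3: 0, 1, 1, 2, 2, 2, 3
  row 4: 1, 2, 2, 3, 3, 3, 4
  row 5: 1, 2, 2, 3, 4, 4, 5
  row 6: 1, 2, 2, 3, 4, 5, 6
  row 7: 1, 2, 3, 4, 5, 6, 7

second differences of R give the permutation w = (2, 4, 7, 1, 5, 6, 3).

ℓ(w)=9; the 4 essential cells (i,j,r):

[(3, 1, 0), (3, 3, 1), (3, 6, 2), (6, 3, 2)]


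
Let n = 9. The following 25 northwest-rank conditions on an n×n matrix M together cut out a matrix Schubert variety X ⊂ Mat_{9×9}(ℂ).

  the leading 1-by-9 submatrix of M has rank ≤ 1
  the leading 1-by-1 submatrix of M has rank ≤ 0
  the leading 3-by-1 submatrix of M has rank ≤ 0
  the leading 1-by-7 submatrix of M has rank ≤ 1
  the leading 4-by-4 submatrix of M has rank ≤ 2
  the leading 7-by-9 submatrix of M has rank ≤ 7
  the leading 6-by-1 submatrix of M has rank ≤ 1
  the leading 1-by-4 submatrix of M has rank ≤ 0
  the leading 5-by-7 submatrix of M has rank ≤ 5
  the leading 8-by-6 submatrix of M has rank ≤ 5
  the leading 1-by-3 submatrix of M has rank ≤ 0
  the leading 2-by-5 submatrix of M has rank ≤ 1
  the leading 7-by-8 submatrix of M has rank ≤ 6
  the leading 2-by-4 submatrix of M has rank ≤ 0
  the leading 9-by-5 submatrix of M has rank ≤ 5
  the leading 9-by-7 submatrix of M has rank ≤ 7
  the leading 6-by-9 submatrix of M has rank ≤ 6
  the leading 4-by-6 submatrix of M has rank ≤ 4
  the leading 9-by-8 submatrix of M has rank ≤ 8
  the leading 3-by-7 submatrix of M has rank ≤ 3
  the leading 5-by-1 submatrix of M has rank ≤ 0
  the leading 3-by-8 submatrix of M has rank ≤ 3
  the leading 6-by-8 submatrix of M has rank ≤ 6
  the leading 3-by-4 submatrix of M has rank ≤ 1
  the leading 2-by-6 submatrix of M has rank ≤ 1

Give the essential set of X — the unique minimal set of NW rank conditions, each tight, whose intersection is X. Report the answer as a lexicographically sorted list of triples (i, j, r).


Reconstructing r_w from the 25 given conditions:

  i=1: 0, 0, 0, 0, 1, 1, 1, 1, 1
  i=2: 0, 0, 0, 0, 1, 1, 2, 2, 2
  i=3: 0, 1, 1, 1, 2, 2, 3, 3, 3
  i=4: 0, 1, 2, 2, 3, 3, 4, 4, 4
  i=5: 0, 1, 2, 3, 4, 4, 5, 5, 5
  i=6: 1, 2, 3, 4, 5, 5, 6, 6, 6
  i=7: 1, 2, 3, 4, 5, 5, 6, 6, 7
  i=8: 1, 2, 3, 4, 5, 5, 6, 7, 8
  i=9: 1, 2, 3, 4, 5, 6, 7, 8, 9

so w = (5, 7, 2, 3, 4, 1, 9, 8, 6).

D(w) has 15 cells with 5 SE-corners; essential set:

[(2, 4, 0), (2, 6, 1), (5, 1, 0), (7, 8, 6), (8, 6, 5)]


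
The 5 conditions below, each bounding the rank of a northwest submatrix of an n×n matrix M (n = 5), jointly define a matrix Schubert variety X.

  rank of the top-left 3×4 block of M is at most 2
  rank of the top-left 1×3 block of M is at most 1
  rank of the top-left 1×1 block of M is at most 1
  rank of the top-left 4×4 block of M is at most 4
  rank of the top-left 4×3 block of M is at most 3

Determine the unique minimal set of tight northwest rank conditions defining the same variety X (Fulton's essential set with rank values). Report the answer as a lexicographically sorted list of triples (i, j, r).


Propagating the 5 rank bounds to every northwest block:

  1, 1, 1, 1, 1
  1, 2, 2, 2, 2
  1, 2, 2, 2, 3
  1, 2, 3, 3, 4
  1, 2, 3, 4, 5

the unique w with this rank table is (1, 2, 5, 3, 4).

ℓ(w)=2; the 1 essential cell (i,j,r):

[(3, 4, 2)]


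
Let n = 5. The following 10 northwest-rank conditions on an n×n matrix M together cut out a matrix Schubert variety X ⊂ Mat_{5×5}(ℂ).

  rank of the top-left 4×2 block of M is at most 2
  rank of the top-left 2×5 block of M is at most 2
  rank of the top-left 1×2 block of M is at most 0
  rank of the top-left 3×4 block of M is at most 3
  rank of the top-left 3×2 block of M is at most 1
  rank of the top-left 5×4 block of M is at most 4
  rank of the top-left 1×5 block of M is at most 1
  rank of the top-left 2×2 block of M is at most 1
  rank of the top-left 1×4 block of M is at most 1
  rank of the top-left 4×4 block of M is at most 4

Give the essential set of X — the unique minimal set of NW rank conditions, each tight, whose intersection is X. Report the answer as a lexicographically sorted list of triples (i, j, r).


Recovering R(i,j) via the rank-extension bound from the 10 conditions:

  row 1: 0  0  1  1  1
  row 2: 1  1  2  2  2
  row 3: 1  1  2  3  3
  row 4: 1  2  3  4  4
  row 5: 1  2  3  4  5

the unique w with this rank table is (3, 1, 4, 2, 5).

|D(w)|=3, |Ess(w)|=2:

[(1, 2, 0), (3, 2, 1)]


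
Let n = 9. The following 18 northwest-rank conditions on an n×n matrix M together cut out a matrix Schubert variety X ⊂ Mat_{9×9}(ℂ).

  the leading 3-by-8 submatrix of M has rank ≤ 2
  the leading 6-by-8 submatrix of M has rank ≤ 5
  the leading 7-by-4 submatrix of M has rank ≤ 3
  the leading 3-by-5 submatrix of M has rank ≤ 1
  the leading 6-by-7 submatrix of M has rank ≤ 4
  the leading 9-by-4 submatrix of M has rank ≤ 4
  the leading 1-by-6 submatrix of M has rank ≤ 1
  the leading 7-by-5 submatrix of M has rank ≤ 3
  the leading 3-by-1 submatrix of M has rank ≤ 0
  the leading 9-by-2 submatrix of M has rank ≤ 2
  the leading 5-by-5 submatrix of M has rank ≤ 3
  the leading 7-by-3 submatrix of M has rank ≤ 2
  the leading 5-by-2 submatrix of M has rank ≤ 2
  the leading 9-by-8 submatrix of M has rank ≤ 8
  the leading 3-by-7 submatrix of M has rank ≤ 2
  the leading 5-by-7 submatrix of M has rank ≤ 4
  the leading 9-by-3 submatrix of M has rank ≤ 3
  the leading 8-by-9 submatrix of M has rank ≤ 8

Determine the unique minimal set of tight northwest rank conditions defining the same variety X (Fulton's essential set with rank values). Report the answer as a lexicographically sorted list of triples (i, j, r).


Rank table r_w(9×9) implied by the 18 constraints:

  R[1]: 0 | 1 | 1 | 1 | 1 | 1 | 1 | 1 | 1
  R[2]: 0 | 1 | 1 | 1 | 1 | 2 | 2 | 2 | 2
  R[3]: 0 | 1 | 1 | 1 | 1 | 2 | 2 | 2 | 3
  R[4]: 1 | 2 | 2 | 2 | 2 | 3 | 3 | 3 | 4
  R[5]: 1 | 2 | 2 | 3 | 3 | 4 | 4 | 4 | 5
  R[6]: 1 | 2 | 2 | 3 | 3 | 4 | 4 | 5 | 6
  R[7]: 1 | 2 | 2 | 3 | 3 | 4 | 5 | 6 | 7
  R[8]: 1 | 2 | 3 | 4 | 4 | 5 | 6 | 7 | 8
  R[9]: 1 | 2 | 3 | 4 | 5 | 6 | 7 | 8 | 9

the unique w with this rank table is (2, 6, 9, 1, 4, 8, 7, 3, 5).

Rothe diagram D(w) (17 cells), 6 SE-corners (essential conditions):

[(3, 1, 0), (3, 5, 1), (3, 8, 2), (6, 7, 4), (7, 3, 2), (7, 5, 3)]


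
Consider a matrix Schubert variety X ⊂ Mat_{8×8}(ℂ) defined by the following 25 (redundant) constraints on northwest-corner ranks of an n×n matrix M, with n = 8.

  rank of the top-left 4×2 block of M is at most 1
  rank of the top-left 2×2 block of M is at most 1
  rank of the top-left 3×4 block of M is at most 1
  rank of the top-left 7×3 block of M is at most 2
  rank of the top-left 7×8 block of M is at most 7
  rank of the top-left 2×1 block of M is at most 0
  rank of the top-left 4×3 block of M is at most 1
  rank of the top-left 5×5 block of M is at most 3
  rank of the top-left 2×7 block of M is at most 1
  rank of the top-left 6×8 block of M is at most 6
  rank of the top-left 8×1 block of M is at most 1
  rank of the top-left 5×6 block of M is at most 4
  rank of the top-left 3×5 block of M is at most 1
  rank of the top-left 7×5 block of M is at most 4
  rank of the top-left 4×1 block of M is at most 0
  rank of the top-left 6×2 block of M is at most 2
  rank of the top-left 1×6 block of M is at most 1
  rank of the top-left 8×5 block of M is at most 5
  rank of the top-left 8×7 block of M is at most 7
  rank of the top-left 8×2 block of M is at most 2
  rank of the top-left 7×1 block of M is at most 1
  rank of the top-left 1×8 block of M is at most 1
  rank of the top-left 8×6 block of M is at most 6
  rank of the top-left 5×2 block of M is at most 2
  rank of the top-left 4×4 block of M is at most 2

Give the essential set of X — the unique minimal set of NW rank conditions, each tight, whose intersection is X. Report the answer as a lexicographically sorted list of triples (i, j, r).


Computing R[i][j] = min implied NW-rank bound (n=8, 25 conditions):

  R[1]: 0 | 1 | 1 | 1 | 1 | 1 | 1 | 1
  R[2]: 0 | 1 | 1 | 1 | 1 | 1 | 1 | 2
  R[3]: 0 | 1 | 1 | 1 | 1 | 2 | 2 | 3
  R[4]: 0 | 1 | 1 | 2 | 2 | 3 | 3 | 4
  R[5]: 1 | 2 | 2 | 3 | 3 | 4 | 4 | 5
  R[6]: 1 | 2 | 2 | 3 | 4 | 5 | 5 | 6
  R[7]: 1 | 2 | 2 | 3 | 4 | 5 | 6 | 7
  R[8]: 1 | 2 | 3 | 4 | 5 | 6 | 7 | 8

so w = (2, 8, 6, 4, 1, 5, 7, 3).

ℓ(w)=15; the 5 essential cells (i,j,r):

[(2, 7, 1), (3, 5, 1), (4, 1, 0), (4, 3, 1), (7, 3, 2)]


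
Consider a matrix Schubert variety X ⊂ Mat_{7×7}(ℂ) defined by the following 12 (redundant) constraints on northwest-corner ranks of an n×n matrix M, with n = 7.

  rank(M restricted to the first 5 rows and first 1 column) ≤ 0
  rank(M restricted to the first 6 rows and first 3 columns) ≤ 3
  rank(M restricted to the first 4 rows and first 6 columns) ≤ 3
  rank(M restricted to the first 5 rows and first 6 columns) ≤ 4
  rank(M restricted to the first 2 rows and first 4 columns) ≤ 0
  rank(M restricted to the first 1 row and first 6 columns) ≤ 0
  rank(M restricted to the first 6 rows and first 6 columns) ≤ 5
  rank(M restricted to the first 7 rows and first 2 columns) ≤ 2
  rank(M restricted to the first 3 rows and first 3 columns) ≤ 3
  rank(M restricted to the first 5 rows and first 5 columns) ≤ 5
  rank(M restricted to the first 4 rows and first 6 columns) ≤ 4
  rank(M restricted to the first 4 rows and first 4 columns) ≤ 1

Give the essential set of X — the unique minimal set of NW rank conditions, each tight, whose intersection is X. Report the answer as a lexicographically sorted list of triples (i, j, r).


Propagating the 12 rank bounds to every northwest block:

  i=1: 0 0 0 0 0 0 1
  i=2: 0 0 0 0 1 1 2
  i=3: 0 1 1 1 2 2 3
  i=4: 0 1 1 1 2 3 4
  i=5: 0 1 2 2 3 4 5
  i=6: 1 2 3 3 4 5 6
  i=7: 1 2 3 4 5 6 7

reading off 1-entries of Δ²R: w = (7, 5, 2, 6, 3, 1, 4).

|D(w)|=15, |Ess(w)|=4:

[(1, 6, 0), (2, 4, 0), (4, 4, 1), (5, 1, 0)]


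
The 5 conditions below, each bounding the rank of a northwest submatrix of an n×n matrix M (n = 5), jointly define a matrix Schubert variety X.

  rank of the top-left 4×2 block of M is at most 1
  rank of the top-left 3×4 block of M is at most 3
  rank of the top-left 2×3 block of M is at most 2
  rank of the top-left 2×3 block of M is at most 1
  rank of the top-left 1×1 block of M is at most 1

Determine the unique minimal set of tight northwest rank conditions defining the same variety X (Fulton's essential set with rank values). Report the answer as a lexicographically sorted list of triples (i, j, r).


Computing R[i][j] = min implied NW-rank bound (n=5, 5 conditions):

  i=1: 1, 1, 1, 1, 1
  i=2: 1, 1, 1, 2, 2
  i=3: 1, 1, 2, 3, 3
  i=4: 1, 1, 2, 3, 4
  i=5: 1, 2, 3, 4, 5

reading off 1-entries of Δ²R: w = (1, 4, 3, 5, 2).

ℓ(w)=4; the 2 essential cells (i,j,r):

[(2, 3, 1), (4, 2, 1)]


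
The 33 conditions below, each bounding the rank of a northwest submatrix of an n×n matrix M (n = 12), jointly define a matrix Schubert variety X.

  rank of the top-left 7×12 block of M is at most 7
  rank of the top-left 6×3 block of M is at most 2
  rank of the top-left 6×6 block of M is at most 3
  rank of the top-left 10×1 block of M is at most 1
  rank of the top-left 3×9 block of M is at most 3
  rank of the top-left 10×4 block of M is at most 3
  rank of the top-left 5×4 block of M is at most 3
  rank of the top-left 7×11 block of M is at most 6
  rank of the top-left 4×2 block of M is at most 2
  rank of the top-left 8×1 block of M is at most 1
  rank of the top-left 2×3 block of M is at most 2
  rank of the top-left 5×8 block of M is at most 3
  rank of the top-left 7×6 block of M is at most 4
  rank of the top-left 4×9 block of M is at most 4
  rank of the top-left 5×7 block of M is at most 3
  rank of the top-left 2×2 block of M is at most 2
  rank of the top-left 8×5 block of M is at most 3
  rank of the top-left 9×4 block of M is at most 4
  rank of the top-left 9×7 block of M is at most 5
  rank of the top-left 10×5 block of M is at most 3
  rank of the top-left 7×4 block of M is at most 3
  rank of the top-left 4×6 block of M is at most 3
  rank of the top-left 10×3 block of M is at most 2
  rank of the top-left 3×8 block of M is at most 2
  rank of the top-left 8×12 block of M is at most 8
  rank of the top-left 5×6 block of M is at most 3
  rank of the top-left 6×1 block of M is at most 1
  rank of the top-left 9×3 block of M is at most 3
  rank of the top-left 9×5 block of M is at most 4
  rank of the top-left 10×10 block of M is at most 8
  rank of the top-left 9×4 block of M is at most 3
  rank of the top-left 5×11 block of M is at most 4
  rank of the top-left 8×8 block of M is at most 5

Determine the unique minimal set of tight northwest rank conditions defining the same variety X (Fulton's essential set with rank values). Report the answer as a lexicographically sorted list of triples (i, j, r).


Rank table r_w(12×12) implied by the 33 constraints:

  R[1]: 1, 1, 1, 1, 1, 1, 1, 1, 1, 1, 1, 1
  R[2]: 1, 2, 2, 2, 2, 2, 2, 2, 2, 2, 2, 2
  R[3]: 1, 2, 2, 2, 2, 2, 2, 2, 3, 3, 3, 3
  R[4]: 1, 2, 2, 3, 3, 3, 3, 3, 4, 4, 4, 4
  R[5]: 1, 2, 2, 3, 3, 3, 3, 3, 4, 4, 4, 5
  R[6]: 1, 2, 2, 3, 3, 3, 4, 4, 5, 5, 5, 6
  R[7]: 1, 2, 2, 3, 3, 4, 5, 5, 6, 6, 6, 7
  R[8]: 1, 2, 2, 3, 3, 4, 5, 5, 6, 7, 7, 8
  R[9]: 1, 2, 2, 3, 3, 4, 5, 6, 7, 8, 8, 9
  R[10]: 1, 2, 2, 3, 3, 4, 5, 6, 7, 8, 9, 10
  R[11]: 1, 2, 3, 4, 4, 5, 6, 7, 8, 9, 10, 11
  R[12]: 1, 2, 3, 4, 5, 6, 7, 8, 9, 10, 11, 12

second differences of R give the permutation w = (1, 2, 9, 4, 12, 7, 6, 10, 8, 11, 3, 5).

Fulton essential set (7 of the 26 Rothe cells):

[(3, 8, 2), (5, 8, 3), (5, 11, 4), (6, 6, 3), (8, 8, 5), (10, 3, 2), (10, 5, 3)]


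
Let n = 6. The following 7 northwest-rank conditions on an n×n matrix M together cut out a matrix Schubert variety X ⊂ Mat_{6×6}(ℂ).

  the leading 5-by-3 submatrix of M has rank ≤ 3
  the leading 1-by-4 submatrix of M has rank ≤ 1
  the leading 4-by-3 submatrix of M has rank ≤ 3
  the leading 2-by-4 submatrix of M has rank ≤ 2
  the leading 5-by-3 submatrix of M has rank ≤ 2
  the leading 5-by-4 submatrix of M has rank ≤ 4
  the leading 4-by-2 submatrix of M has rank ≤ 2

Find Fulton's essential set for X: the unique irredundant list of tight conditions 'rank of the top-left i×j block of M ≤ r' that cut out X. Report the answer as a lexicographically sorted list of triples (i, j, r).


Recovering R(i,j) via the rank-extension bound from the 7 conditions:

  1 1 1 1 1 1
  1 2 2 2 2 2
  1 2 2 3 3 3
  1 2 2 3 4 4
  1 2 2 3 4 5
  1 2 3 4 5 6

giving w = (1, 2, 4, 5, 6, 3) via Δ²R.

|D(w)|=3, |Ess(w)|=1:

[(5, 3, 2)]


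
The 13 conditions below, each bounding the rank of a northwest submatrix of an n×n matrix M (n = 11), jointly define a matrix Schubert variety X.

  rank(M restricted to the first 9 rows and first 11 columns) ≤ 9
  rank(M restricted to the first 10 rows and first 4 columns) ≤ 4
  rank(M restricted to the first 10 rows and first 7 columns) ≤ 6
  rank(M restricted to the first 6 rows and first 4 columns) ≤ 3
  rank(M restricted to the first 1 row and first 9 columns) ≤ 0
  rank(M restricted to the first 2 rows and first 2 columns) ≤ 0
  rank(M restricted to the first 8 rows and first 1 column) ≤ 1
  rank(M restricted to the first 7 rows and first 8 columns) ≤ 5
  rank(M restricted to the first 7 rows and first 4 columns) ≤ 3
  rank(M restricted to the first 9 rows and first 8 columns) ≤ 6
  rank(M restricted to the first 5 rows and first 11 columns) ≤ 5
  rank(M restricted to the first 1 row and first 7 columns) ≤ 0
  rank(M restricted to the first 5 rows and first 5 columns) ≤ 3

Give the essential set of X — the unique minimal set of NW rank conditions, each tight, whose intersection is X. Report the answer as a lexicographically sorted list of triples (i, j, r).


Propagating the 13 rank bounds to every northwest block:

  R[1]: 0, 0, 0, 0, 0, 0, 0, 0, 0, 1, 1
  R[2]: 0, 0, 1, 1, 1, 1, 1, 1, 1, 2, 2
  R[3]: 1, 1, 2, 2, 2, 2, 2, 2, 2, 3, 3
  R[4]: 1, 2, 3, 3, 3, 3, 3, 3, 3, 4, 4
  R[5]: 1, 2, 3, 3, 3, 4, 4, 4, 4, 5, 5
  R[6]: 1, 2, 3, 3, 4, 5, 5, 5, 5, 6, 6
  R[7]: 1, 2, 3, 3, 4, 5, 5, 5, 6, 7, 7
  R[8]: 1, 2, 3, 4, 5, 6, 6, 6, 7, 8, 8
  R[9]: 1, 2, 3, 4, 5, 6, 6, 6, 7, 8, 9
  R[10]: 1, 2, 3, 4, 5, 6, 6, 7, 8, 9, 10
  R[11]: 1, 2, 3, 4, 5, 6, 7, 8, 9, 10, 11

reading off 1-entries of Δ²R: w = (10, 3, 1, 2, 6, 5, 9, 4, 11, 8, 7).

|D(w)|=20, |Ess(w)|=7:

[(1, 9, 0), (2, 2, 0), (5, 5, 3), (7, 4, 3), (7, 8, 5), (9, 8, 6), (10, 7, 6)]


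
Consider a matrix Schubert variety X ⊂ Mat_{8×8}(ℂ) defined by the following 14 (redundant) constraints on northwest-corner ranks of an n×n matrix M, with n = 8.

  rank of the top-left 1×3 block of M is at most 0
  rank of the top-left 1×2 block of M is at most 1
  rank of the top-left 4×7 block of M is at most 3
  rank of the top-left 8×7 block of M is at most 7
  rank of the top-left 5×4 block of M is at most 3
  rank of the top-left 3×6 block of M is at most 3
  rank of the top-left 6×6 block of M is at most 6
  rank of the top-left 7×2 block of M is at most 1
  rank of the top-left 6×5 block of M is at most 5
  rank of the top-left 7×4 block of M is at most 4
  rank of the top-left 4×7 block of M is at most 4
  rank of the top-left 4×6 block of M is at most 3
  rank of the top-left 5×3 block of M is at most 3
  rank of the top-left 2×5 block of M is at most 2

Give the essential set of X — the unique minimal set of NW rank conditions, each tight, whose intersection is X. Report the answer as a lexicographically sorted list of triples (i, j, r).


Recovering R(i,j) via the rank-extension bound from the 14 conditions:

  0 | 0 | 0 | 1 | 1 | 1 | 1 | 1
  1 | 1 | 1 | 2 | 2 | 2 | 2 | 2
  1 | 1 | 2 | 3 | 3 | 3 | 3 | 3
  1 | 1 | 2 | 3 | 3 | 3 | 3 | 4
  1 | 1 | 2 | 3 | 4 | 4 | 4 | 5
  1 | 1 | 2 | 3 | 4 | 5 | 5 | 6
  1 | 1 | 2 | 3 | 4 | 5 | 6 | 7
  1 | 2 | 3 | 4 | 5 | 6 | 7 | 8

hence w(1..8) = (4, 1, 3, 8, 5, 6, 7, 2).

D(w) has 11 cells with 3 SE-corners; essential set:

[(1, 3, 0), (4, 7, 3), (7, 2, 1)]


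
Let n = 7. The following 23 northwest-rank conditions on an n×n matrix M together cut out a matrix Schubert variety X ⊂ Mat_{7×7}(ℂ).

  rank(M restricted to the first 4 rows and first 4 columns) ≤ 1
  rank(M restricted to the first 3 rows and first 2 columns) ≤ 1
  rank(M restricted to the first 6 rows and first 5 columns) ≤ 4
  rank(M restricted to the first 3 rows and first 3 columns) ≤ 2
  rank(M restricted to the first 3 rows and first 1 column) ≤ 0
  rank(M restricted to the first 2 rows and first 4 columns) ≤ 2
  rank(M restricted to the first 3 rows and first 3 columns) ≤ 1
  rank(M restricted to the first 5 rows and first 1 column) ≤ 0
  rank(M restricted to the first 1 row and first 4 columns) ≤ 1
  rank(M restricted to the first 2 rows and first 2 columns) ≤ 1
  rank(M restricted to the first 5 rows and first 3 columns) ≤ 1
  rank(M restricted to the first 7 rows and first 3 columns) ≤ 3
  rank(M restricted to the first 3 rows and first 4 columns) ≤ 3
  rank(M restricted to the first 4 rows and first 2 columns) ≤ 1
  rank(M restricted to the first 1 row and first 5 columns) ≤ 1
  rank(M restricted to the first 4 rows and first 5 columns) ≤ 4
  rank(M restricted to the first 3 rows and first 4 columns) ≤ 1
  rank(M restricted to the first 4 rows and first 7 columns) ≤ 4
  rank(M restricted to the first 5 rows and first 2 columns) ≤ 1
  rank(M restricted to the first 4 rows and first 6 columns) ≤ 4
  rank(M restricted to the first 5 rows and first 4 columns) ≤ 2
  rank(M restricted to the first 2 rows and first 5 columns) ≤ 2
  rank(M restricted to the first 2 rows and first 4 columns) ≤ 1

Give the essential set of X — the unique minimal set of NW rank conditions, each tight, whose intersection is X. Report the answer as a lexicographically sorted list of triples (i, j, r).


Rank table r_w(7×7) implied by the 23 constraints:

  0, 1, 1, 1, 1, 1, 1
  0, 1, 1, 1, 2, 2, 2
  0, 1, 1, 1, 2, 3, 3
  0, 1, 1, 1, 2, 3, 4
  0, 1, 1, 2, 3, 4, 5
  1, 2, 2, 3, 4, 5, 6
  1, 2, 3, 4, 5, 6, 7

the unique w with this rank table is (2, 5, 6, 7, 4, 1, 3).

Fulton essential set (3 of the 12 Rothe cells):

[(4, 4, 1), (5, 1, 0), (5, 3, 1)]


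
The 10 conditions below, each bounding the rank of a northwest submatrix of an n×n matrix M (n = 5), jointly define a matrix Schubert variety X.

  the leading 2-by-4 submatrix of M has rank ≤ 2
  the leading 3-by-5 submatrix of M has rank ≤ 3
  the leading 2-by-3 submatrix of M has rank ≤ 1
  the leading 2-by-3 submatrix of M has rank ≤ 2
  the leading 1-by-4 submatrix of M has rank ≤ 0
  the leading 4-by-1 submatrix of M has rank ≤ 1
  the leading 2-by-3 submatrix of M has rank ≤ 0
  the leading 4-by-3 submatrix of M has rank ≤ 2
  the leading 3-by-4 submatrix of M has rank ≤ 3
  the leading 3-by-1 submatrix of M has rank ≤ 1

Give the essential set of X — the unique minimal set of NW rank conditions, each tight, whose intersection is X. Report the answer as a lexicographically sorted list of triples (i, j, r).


Recovering R(i,j) via the rank-extension bound from the 10 conditions:

  i=1: 0 | 0 | 0 | 0 | 1
  i=2: 0 | 0 | 0 | 1 | 2
  i=3: 1 | 1 | 1 | 2 | 3
  i=4: 1 | 2 | 2 | 3 | 4
  i=5: 1 | 2 | 3 | 4 | 5

so w = (5, 4, 1, 2, 3).

Fulton essential set (2 of the 7 Rothe cells):

[(1, 4, 0), (2, 3, 0)]


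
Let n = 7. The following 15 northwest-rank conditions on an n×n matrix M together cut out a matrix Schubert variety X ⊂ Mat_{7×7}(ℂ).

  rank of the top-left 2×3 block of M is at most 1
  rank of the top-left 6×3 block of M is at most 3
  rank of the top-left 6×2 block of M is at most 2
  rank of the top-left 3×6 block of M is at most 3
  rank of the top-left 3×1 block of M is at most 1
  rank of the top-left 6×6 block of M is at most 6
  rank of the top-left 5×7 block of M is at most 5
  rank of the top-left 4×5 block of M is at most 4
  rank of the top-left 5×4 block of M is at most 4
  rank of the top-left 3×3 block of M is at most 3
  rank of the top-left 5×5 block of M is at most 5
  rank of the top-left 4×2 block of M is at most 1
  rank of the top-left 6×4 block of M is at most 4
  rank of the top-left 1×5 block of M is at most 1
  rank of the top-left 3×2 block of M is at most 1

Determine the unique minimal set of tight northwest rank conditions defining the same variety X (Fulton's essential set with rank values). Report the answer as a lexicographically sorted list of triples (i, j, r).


Propagating the 15 rank bounds to every northwest block:

  1, 1, 1, 1, 1, 1, 1
  1, 1, 1, 2, 2, 2, 2
  1, 1, 2, 3, 3, 3, 3
  1, 1, 2, 3, 4, 4, 4
  1, 2, 3, 4, 5, 5, 5
  1, 2, 3, 4, 5, 6, 6
  1, 2, 3, 4, 5, 6, 7

hence w(1..7) = (1, 4, 3, 5, 2, 6, 7).

Fulton essential set (2 of the 4 Rothe cells):

[(2, 3, 1), (4, 2, 1)]


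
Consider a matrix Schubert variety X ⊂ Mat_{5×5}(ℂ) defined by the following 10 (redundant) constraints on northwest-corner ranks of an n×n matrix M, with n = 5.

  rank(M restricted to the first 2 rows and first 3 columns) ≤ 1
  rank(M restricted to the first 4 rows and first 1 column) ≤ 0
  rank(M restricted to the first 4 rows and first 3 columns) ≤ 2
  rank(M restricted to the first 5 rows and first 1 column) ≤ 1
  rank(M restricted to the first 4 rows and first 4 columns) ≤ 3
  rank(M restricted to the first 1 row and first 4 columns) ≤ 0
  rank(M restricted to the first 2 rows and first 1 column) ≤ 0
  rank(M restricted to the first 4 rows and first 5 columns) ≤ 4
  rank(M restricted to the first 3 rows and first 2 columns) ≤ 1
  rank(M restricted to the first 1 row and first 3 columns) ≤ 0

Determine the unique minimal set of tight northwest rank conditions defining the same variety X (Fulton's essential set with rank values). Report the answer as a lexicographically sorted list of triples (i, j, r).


Computing R[i][j] = min implied NW-rank bound (n=5, 10 conditions):

  0 | 0 | 0 | 0 | 1
  0 | 1 | 1 | 1 | 2
  0 | 1 | 2 | 2 | 3
  0 | 1 | 2 | 3 | 4
  1 | 2 | 3 | 4 | 5

hence w(1..5) = (5, 2, 3, 4, 1).

Rothe diagram D(w) (7 cells), 2 SE-corners (essential conditions):

[(1, 4, 0), (4, 1, 0)]


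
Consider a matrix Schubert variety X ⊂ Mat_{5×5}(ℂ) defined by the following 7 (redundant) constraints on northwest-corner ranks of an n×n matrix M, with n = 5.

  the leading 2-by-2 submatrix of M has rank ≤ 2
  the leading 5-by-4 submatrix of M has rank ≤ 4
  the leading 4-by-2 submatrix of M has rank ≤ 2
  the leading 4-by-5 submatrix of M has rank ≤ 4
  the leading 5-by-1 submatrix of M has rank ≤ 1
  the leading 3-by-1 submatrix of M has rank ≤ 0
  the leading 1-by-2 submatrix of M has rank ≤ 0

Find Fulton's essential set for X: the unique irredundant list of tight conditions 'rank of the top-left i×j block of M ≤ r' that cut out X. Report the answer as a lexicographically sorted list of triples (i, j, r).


Reconstructing r_w from the 7 given conditions:

  row 1: 0  0  1  1  1
  row 2: 0  1  2  2  2
  row 3: 0  1  2  3  3
  row 4: 1  2  3  4  4
  row 5: 1  2  3  4  5

hence w(1..5) = (3, 2, 4, 1, 5).

Fulton essential set (2 of the 4 Rothe cells):

[(1, 2, 0), (3, 1, 0)]


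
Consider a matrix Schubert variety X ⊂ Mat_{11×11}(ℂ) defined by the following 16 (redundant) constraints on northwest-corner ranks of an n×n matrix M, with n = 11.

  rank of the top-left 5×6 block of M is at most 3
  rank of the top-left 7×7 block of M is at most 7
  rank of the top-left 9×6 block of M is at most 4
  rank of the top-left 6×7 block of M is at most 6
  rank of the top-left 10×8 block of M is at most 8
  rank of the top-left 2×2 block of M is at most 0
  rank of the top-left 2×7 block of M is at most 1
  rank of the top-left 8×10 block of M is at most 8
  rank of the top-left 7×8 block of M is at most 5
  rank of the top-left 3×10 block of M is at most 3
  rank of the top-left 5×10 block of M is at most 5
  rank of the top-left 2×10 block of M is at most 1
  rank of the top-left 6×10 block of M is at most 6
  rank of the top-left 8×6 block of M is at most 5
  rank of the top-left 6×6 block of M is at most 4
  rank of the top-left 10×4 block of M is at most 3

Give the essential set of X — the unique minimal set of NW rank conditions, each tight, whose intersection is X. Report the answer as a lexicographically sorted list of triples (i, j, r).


Rank table r_w(11×11) implied by the 16 constraints:

  0  0  1  1  1  1  1  1  1  1  1
  0  0  1  1  1  1  1  1  1  1  2
  1  1  2  2  2  2  2  2  2  2  3
  1  2  3  3  3  3  3  3  3  3  4
  1  2  3  3  3  3  4  4  4  4  5
  1  2  3  3  4  4  5  5  5  5  6
  1  2  3  3  4  4  5  5  6  6  7
  1  2  3  3  4  4  5  6  7  7  8
  1  2  3  3  4  4  5  6  7  8  9
  1  2  3  3  4  5  6  7  8  9  10
  1  2  3  4  5  6  7  8  9  10  11

so w = (3, 11, 1, 2, 7, 5, 9, 8, 10, 6, 4).

Rothe diagram D(w) (23 cells), 6 SE-corners (essential conditions):

[(2, 2, 0), (2, 10, 1), (5, 6, 3), (7, 8, 5), (9, 6, 4), (10, 4, 3)]


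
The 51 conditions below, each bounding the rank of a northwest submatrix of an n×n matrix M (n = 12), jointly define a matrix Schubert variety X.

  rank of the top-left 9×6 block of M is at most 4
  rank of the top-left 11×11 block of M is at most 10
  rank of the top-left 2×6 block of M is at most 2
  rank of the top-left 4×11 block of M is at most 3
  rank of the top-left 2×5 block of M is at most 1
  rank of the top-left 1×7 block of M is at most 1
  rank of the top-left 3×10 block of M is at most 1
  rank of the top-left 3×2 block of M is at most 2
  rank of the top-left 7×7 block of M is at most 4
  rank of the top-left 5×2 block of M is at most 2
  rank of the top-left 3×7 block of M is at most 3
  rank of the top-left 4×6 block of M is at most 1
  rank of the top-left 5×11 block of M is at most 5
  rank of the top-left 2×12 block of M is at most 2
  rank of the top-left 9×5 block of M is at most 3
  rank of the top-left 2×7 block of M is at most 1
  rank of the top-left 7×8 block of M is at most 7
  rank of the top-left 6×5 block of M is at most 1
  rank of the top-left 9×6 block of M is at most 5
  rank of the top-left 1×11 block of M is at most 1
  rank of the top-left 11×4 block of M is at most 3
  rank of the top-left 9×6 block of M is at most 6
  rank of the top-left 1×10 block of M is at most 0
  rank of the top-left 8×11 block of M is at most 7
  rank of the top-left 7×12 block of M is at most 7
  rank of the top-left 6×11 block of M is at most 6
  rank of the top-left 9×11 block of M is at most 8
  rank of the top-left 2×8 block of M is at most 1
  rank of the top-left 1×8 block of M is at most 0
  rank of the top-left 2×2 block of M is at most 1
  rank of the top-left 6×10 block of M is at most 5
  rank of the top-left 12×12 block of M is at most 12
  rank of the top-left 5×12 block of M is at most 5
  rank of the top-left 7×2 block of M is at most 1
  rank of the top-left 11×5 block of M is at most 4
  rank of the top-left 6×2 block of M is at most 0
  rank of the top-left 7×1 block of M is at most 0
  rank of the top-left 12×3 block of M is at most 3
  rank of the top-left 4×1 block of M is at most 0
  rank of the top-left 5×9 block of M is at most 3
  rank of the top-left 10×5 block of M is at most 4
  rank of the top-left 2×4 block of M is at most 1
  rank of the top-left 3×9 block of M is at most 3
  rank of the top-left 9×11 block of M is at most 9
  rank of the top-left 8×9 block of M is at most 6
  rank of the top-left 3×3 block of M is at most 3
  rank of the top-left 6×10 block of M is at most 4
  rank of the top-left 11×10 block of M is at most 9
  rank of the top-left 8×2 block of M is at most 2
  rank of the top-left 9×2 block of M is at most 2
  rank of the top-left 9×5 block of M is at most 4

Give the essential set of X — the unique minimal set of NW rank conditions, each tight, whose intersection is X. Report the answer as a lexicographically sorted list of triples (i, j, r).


Propagating the 51 rank bounds to every northwest block:

  i=1: 0 | 0 | 0 | 0 | 0 | 0 | 0 | 0 | 0 | 0 | 1 | 1
  i=2: 0 | 0 | 1 | 1 | 1 | 1 | 1 | 1 | 1 | 1 | 2 | 2
  i=3: 0 | 0 | 1 | 1 | 1 | 1 | 1 | 1 | 1 | 1 | 2 | 3
  i=4: 0 | 0 | 1 | 1 | 1 | 1 | 2 | 2 | 2 | 2 | 3 | 4
  i=5: 0 | 0 | 1 | 1 | 1 | 2 | 3 | 3 | 3 | 3 | 4 | 5
  i=6: 0 | 0 | 1 | 1 | 1 | 2 | 3 | 4 | 4 | 4 | 5 | 6
  i=7: 0 | 1 | 2 | 2 | 2 | 3 | 4 | 5 | 5 | 5 | 6 | 7
  i=8: 1 | 2 | 3 | 3 | 3 | 4 | 5 | 6 | 6 | 6 | 7 | 8
  i=9: 1 | 2 | 3 | 3 | 3 | 4 | 5 | 6 | 7 | 7 | 8 | 9
  i=10: 1 | 2 | 3 | 3 | 4 | 5 | 6 | 7 | 8 | 8 | 9 | 10
  i=11: 1 | 2 | 3 | 3 | 4 | 5 | 6 | 7 | 8 | 9 | 10 | 11
  i=12: 1 | 2 | 3 | 4 | 5 | 6 | 7 | 8 | 9 | 10 | 11 | 12

the unique w with this rank table is (11, 3, 12, 7, 6, 8, 2, 1, 9, 5, 10, 4).

D(w) has 39 cells with 8 SE-corners; essential set:

[(1, 10, 0), (3, 10, 1), (4, 6, 1), (6, 2, 0), (6, 5, 1), (7, 1, 0), (9, 5, 3), (11, 4, 3)]


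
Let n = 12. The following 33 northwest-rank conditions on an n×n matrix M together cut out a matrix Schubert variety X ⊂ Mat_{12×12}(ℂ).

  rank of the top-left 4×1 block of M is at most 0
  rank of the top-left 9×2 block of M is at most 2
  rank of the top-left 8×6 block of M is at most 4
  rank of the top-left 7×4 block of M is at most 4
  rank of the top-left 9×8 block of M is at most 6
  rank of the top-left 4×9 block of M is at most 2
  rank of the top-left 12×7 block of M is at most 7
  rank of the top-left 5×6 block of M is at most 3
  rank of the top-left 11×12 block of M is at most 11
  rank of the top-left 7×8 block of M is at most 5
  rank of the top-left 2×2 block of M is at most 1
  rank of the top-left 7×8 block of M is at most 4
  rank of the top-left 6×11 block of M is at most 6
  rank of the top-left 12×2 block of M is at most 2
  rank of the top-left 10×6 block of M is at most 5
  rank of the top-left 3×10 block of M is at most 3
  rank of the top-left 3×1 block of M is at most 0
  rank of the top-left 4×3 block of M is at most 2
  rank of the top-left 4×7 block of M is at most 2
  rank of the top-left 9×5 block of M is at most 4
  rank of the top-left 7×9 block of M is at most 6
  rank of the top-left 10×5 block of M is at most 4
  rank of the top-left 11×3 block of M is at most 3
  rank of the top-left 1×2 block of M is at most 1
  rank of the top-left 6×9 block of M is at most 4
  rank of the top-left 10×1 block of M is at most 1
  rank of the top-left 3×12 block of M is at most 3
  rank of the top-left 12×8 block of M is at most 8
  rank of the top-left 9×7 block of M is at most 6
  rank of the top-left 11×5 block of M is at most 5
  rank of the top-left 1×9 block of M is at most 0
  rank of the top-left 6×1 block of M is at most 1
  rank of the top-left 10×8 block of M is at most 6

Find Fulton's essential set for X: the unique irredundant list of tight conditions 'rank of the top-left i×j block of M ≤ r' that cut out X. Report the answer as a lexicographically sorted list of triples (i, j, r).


Computing R[i][j] = min implied NW-rank bound (n=12, 33 conditions):

  row 1: 0 0 0 0 0 0 0 0 0 1 1 1
  row 2: 0 1 1 1 1 1 1 1 1 2 2 2
  row 3: 0 1 2 2 2 2 2 2 2 3 3 3
  row 4: 0 1 2 2 2 2 2 2 2 3 4 4
  row 5: 1 2 3 3 3 3 3 3 3 4 5 5
  row 6: 1 2 3 4 4 4 4 4 4 5 6 6
  row 7: 1 2 3 4 4 4 4 4 5 6 7 7
  row 8: 1 2 3 4 4 4 5 5 6 7 8 8
  row 9: 1 2 3 4 4 5 6 6 7 8 9 9
  row 10: 1 2 3 4 4 5 6 6 7 8 9 10
  row 11: 1 2 3 4 5 6 7 7 8 9 10 11
  row 12: 1 2 3 4 5 6 7 8 9 10 11 12

hence w(1..12) = (10, 2, 3, 11, 1, 4, 9, 7, 6, 12, 5, 8).

Rothe diagram D(w) (27 cells), 7 SE-corners (essential conditions):

[(1, 9, 0), (4, 1, 0), (4, 9, 2), (7, 8, 4), (8, 6, 4), (10, 5, 4), (10, 8, 6)]


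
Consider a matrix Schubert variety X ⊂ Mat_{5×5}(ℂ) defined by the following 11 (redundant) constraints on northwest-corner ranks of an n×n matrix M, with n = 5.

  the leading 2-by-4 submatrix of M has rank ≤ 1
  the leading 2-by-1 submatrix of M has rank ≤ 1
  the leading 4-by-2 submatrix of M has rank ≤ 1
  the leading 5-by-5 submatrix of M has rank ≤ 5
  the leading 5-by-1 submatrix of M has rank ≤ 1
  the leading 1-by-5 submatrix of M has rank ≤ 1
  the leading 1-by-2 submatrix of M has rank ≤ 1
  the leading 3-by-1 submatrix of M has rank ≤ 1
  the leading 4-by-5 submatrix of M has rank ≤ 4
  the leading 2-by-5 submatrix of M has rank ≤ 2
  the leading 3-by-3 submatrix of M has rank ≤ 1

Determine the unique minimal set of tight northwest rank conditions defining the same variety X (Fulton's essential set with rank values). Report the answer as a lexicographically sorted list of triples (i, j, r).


Computing R[i][j] = min implied NW-rank bound (n=5, 11 conditions):

  row 1: 1 | 1 | 1 | 1 | 1
  row 2: 1 | 1 | 1 | 1 | 2
  row 3: 1 | 1 | 1 | 2 | 3
  row 4: 1 | 1 | 2 | 3 | 4
  row 5: 1 | 2 | 3 | 4 | 5

hence w(1..5) = (1, 5, 4, 3, 2).

|D(w)|=6, |Ess(w)|=3:

[(2, 4, 1), (3, 3, 1), (4, 2, 1)]


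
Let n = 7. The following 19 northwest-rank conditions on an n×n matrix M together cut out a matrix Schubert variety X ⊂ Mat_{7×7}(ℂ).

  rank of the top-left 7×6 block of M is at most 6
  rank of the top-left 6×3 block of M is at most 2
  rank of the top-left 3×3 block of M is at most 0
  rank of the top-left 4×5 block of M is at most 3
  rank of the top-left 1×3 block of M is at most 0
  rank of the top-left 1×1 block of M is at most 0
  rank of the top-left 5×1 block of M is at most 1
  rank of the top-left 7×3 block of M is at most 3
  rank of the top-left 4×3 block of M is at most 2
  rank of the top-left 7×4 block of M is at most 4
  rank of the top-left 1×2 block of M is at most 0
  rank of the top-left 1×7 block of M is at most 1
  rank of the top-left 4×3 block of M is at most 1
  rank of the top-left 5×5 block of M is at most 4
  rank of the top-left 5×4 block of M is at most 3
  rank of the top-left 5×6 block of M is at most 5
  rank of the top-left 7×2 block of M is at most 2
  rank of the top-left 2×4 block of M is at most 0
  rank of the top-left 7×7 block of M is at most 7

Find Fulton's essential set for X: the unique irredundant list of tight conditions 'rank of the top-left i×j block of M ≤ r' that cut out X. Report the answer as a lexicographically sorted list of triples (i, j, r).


Recovering R(i,j) via the rank-extension bound from the 19 conditions:

  row 1: 0 | 0 | 0 | 0 | 1 | 1 | 1
  row 2: 0 | 0 | 0 | 0 | 1 | 2 | 2
  row 3: 0 | 0 | 0 | 1 | 2 | 3 | 3
  row 4: 1 | 1 | 1 | 2 | 3 | 4 | 4
  row 5: 1 | 2 | 2 | 3 | 4 | 5 | 5
  row 6: 1 | 2 | 2 | 3 | 4 | 5 | 6
  row 7: 1 | 2 | 3 | 4 | 5 | 6 | 7

hence w(1..7) = (5, 6, 4, 1, 2, 7, 3).

ℓ(w)=12; the 3 essential cells (i,j,r):

[(2, 4, 0), (3, 3, 0), (6, 3, 2)]


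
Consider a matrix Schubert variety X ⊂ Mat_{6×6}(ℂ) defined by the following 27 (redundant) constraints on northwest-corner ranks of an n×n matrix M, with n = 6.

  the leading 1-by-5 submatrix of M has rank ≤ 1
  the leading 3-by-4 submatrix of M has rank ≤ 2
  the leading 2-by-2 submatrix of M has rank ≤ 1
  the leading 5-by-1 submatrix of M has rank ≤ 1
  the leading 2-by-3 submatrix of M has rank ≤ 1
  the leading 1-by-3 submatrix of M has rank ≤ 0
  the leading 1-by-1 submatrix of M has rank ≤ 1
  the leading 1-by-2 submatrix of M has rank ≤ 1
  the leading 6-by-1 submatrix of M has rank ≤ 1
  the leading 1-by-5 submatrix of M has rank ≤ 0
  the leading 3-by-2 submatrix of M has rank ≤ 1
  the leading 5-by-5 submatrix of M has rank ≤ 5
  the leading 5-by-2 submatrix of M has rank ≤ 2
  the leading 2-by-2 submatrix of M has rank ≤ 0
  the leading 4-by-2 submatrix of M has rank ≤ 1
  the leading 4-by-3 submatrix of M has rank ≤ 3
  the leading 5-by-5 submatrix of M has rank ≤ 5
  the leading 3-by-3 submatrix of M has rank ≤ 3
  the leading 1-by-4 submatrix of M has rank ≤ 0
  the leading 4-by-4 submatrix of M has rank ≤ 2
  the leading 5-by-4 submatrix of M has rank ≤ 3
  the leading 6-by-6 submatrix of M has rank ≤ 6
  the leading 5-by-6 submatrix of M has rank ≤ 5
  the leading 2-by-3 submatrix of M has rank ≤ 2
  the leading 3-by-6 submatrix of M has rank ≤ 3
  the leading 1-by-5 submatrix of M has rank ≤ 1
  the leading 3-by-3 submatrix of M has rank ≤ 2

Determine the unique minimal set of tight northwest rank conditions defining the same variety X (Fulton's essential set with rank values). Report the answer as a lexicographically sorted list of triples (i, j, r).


Recovering R(i,j) via the rank-extension bound from the 27 conditions:

  0  0  0  0  0  1
  0  0  1  1  1  2
  1  1  2  2  2  3
  1  1  2  2  3  4
  1  2  3  3  4  5
  1  2  3  4  5  6

so w = (6, 3, 1, 5, 2, 4).

D(w) has 9 cells with 4 SE-corners; essential set:

[(1, 5, 0), (2, 2, 0), (4, 2, 1), (4, 4, 2)]
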